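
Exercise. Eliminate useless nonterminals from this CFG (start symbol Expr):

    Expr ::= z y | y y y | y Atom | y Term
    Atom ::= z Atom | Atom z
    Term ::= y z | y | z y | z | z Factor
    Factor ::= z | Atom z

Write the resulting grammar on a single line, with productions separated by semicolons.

Expr ::= z y | y y y | y Term; Term ::= y z | y | z y | z | z Factor; Factor ::= z

Generating nonterminals: {Expr, Factor, Term}.
Reachable from Expr after that: {Expr, Factor, Term}.
Removed useless symbols: {Atom} and every production mentioning them.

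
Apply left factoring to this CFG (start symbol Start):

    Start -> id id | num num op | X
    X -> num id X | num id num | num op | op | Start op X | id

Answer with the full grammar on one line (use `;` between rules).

Start -> id id | num num op | X; X -> op | Start op X | id | num X1; X1 -> op | id X11; X11 -> X | num

X has alternatives sharing prefix 'num': factor to X → num X1 with X1 → id X | id num | op.
X1 has alternatives sharing prefix 'id': factor to X1 → id X11 with X11 → X | num.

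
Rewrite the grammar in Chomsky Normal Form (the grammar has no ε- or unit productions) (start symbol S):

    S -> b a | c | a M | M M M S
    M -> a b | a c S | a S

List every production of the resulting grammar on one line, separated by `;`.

S -> X1 X2 | c | X2 M | M Y1; M -> X2 X1 | X2 Y3 | X2 S; X1 -> b; X2 -> a; X3 -> c; Y1 -> M Y2; Y2 -> M S; Y3 -> X3 S

Introduce a nonterminal for each terminal appearing in a rule of length ≥ 2: X1 → b, X2 → a, X3 → c.
Binarize each right-hand side of length ≥ 3 by chaining fresh nonterminals (Y1, Y2, …): affected rules were S → M M M S; M → X2 X3 S.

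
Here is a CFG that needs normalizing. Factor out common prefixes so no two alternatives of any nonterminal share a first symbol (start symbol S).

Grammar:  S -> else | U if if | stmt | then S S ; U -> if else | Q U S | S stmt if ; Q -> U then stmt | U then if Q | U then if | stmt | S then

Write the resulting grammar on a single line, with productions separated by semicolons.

S -> else | U if if | stmt | then S S; U -> if else | Q U S | S stmt if; Q -> stmt | S then | U then Q'; Q' -> stmt | if Q''; Q'' -> Q | ε

Q has alternatives sharing prefix 'U then': factor to Q → U then Q' with Q' → stmt | if Q | if.
Q' has alternatives sharing prefix 'if': factor to Q' → if Q'' with Q'' → Q | ε.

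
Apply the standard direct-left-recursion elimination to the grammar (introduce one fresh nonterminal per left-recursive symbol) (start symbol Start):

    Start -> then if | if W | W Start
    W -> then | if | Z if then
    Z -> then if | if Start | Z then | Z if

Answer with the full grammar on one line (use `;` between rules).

Start -> then if | if W | W Start; W -> then | if | Z if then; Z -> then if Z1 | if Start Z1; Z1 -> then Z1 | if Z1 | ε

Directly left-recursive nonterminal: Z.
For Z: α = {then, if}, β = {then if, if Start}. Rewrite as Z → β Z1 and Z1 → α Z1 | ε.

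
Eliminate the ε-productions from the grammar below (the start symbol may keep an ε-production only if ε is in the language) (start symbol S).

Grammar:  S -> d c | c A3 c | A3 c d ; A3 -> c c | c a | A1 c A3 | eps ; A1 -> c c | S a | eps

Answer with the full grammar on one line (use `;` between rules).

S -> d c | c A3 c | c c | A3 c d | c d; A3 -> c c | c a | A1 c A3 | A1 c | c A3 | c; A1 -> c c | S a

Nullable nonterminals: {A1, A3}.
ε ∉ L(G), so no ε-production is kept.
Expand every rule over subsets of its nullable positions: S → c A3 c gives c A3 c | c c. S → A3 c d gives A3 c d | c d. A3 → A1 c A3 gives A1 c A3 | A1 c | c A3 | c.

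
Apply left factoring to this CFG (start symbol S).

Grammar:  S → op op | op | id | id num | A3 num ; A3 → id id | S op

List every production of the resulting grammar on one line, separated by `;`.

S has alternatives sharing prefix 'op': factor to S → op S' with S' → op | ε.
S has alternatives sharing prefix 'id': factor to S → id S'' with S'' → ε | num.

S → A3 num | op S' | id S''; A3 → id id | S op; S' → op | eps; S'' → eps | num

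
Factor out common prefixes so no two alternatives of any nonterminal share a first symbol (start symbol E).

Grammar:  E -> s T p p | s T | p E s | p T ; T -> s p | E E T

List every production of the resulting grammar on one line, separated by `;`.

E has alternatives sharing prefix 's T': factor to E → s T E' with E' → p p | ε.
E has alternatives sharing prefix 'p': factor to E → p E'' with E'' → E s | T.

E -> s T E' | p E''; T -> s p | E E T; E' -> p p | epsilon; E'' -> E s | T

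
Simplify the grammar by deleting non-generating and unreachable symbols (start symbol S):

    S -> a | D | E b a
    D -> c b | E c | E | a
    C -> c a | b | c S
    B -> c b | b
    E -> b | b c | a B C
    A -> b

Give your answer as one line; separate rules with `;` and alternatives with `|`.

Generating nonterminals: {A, B, C, D, E, S}.
Reachable from S after that: {B, C, D, E, S}.
Removed useless symbols: {A} and every production mentioning them.

S -> a | D | E b a; D -> c b | E c | E | a; C -> c a | b | c S; B -> c b | b; E -> b | b c | a B C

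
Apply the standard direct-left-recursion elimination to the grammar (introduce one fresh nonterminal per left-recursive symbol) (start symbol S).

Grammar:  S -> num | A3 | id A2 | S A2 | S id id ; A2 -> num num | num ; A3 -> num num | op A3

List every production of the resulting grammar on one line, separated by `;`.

Left recursion appears on S.
For S: α = {A2, id id}, β = {num, A3, id A2}. Rewrite as S → β S' and S' → α S' | ε.

S -> num S' | A3 S' | id A2 S'; A2 -> num num | num; A3 -> num num | op A3; S' -> A2 S' | id id S' | epsilon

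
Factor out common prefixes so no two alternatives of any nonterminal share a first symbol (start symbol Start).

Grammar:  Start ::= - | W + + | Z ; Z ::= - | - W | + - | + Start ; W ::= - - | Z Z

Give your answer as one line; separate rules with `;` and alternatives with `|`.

Start ::= - | W + + | Z; Z ::= - Z1 | + Z2; W ::= - - | Z Z; Z1 ::= ε | W; Z2 ::= - | Start

Z has alternatives sharing prefix '-': factor to Z → - Z1 with Z1 → ε | W.
Z has alternatives sharing prefix '+': factor to Z → + Z2 with Z2 → - | Start.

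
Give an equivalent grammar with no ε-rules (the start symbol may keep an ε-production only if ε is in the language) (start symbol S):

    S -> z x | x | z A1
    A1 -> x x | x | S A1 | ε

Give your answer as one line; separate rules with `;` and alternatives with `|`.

Nullable set = {A1}.
ε ∉ L(G), so no ε-production is kept.
For each production, add variants omitting each subset of nullable occurrences: S → z A1 gives z A1 | z. A1 → S A1 gives S A1 | S.

S -> z x | x | z A1 | z; A1 -> x x | x | S A1 | S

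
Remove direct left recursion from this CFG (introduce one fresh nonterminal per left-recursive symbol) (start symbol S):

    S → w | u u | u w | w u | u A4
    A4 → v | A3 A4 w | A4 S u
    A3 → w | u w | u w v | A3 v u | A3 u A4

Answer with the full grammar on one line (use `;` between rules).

S → w | u u | u w | w u | u A4; A4 → v A4' | A3 A4 w A4'; A3 → w A3' | u w A3' | u w v A3'; A4' → S u A4' | ε; A3' → v u A3' | u A4 A3' | ε

Left recursion appears on A4, A3.
For A4: α = {S u}, β = {v, A3 A4 w}. Rewrite as A4 → β A4' and A4' → α A4' | ε.
For A3: α = {v u, u A4}, β = {w, u w, u w v}. Rewrite as A3 → β A3' and A3' → α A3' | ε.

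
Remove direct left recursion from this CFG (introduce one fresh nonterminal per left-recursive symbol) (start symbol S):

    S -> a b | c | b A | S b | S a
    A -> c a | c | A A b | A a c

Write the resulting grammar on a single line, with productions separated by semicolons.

S, A are directly left-recursive.
For S: α = {b, a}, β = {a b, c, b A}. Rewrite as S → β S' and S' → α S' | ε.
For A: α = {A b, a c}, β = {c a, c}. Rewrite as A → β A' and A' → α A' | ε.

S -> a b S' | c S' | b A S'; A -> c a A' | c A'; S' -> b S' | a S' | ε; A' -> A b A' | a c A' | ε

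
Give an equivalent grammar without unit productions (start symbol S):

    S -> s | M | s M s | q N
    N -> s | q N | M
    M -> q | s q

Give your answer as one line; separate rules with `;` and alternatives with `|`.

S -> s | s M s | q N | q | s q; N -> s | q N | q | s q; M -> q | s q

Unit pairs: N ⇒* {M}; S ⇒* {M}.
For every A with A ⇒* B via unit rules, add B's non-unit alternatives to A; then delete every rule of the form X → Y.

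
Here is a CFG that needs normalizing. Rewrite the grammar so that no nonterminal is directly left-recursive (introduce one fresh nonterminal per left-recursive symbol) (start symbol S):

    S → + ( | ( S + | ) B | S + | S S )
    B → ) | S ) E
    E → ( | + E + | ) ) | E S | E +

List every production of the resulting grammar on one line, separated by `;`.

Left recursion appears on S, E.
For S: α = {+, S )}, β = {+ (, ( S +, ) B}. Rewrite as S → β S' and S' → α S' | ε.
For E: α = {S, +}, β = {(, + E +, ) )}. Rewrite as E → β E' and E' → α E' | ε.

S → + ( S' | ( S + S' | ) B S'; B → ) | S ) E; E → ( E' | + E + E' | ) ) E'; S' → + S' | S ) S' | ε; E' → S E' | + E' | ε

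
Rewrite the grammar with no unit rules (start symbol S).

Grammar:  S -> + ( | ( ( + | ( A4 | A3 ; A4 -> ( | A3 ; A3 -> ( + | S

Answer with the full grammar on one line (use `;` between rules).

S -> + ( | ( ( + | ( A4 | ( +; A4 -> ( | + ( | ( ( + | ( A4 | ( +; A3 -> + ( | ( ( + | ( A4 | ( +

Unit pairs: A3 ⇒* {S}; A4 ⇒* {A3, S}; S ⇒* {A3}.
Replace each nonterminal's rules with the union of the non-unit rules of every nonterminal it unit-derives.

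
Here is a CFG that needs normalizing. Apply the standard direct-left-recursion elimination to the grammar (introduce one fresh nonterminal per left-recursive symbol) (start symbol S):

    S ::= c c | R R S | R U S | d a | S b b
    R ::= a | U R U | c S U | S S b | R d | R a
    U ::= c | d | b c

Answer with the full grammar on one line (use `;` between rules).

S, R are directly left-recursive.
For S: α = {b b}, β = {c c, R R S, R U S, d a}. Rewrite as S → β S' and S' → α S' | ε.
For R: α = {d, a}, β = {a, U R U, c S U, S S b}. Rewrite as R → β R' and R' → α R' | ε.

S ::= c c S' | R R S S' | R U S S' | d a S'; R ::= a R' | U R U R' | c S U R' | S S b R'; U ::= c | d | b c; S' ::= b b S' | ε; R' ::= d R' | a R' | ε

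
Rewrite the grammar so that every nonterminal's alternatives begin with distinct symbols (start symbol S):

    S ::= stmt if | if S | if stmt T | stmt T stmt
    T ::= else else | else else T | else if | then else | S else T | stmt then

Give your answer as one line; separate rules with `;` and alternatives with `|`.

S has alternatives sharing prefix 'stmt': factor to S → stmt S' with S' → if | T stmt.
S has alternatives sharing prefix 'if': factor to S → if S'' with S'' → S | stmt T.
T has alternatives sharing prefix 'else': factor to T → else T' with T' → else | else T | if.
T' has alternatives sharing prefix 'else': factor to T' → else T'' with T'' → ε | T.

S ::= stmt S' | if S''; T ::= then else | S else T | stmt then | else T'; S' ::= if | T stmt; S'' ::= S | stmt T; T' ::= if | else T''; T'' ::= ε | T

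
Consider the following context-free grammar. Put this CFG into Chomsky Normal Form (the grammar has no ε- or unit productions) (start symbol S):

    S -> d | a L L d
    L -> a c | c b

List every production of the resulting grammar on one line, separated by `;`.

S -> d | X1 Y1; L -> X1 X3 | X3 X4; X1 -> a; X2 -> d; X3 -> c; X4 -> b; Y1 -> L Y2; Y2 -> L X2

Introduce a nonterminal for each terminal appearing in a rule of length ≥ 2: X1 → a, X2 → d, X3 → c, X4 → b.
Binarize each right-hand side of length ≥ 3 by chaining fresh nonterminals (Y1, Y2, …): affected rules were S → X1 L L X2.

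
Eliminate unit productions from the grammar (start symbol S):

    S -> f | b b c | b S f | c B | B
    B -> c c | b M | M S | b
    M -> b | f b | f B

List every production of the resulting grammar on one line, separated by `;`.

Unit pairs: S ⇒* {B}.
For every A with A ⇒* B via unit rules, add B's non-unit alternatives to A; then delete every rule of the form X → Y.

S -> c c | b M | M S | b | f | b b c | b S f | c B; B -> c c | b M | M S | b; M -> b | f b | f B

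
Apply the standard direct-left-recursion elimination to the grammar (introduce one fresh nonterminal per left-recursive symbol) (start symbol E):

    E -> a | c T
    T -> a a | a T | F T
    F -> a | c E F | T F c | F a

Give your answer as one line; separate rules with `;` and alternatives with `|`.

Directly left-recursive nonterminal: F.
For F: α = {a}, β = {a, c E F, T F c}. Rewrite as F → β F' and F' → α F' | ε.

E -> a | c T; T -> a a | a T | F T; F -> a F' | c E F F' | T F c F'; F' -> a F' | ε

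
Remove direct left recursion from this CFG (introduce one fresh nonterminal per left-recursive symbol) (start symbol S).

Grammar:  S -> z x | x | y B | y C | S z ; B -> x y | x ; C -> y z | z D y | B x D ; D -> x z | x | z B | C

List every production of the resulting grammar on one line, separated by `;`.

S is directly left-recursive.
For S: α = {z}, β = {z x, x, y B, y C}. Rewrite as S → β S' and S' → α S' | ε.

S -> z x S' | x S' | y B S' | y C S'; B -> x y | x; C -> y z | z D y | B x D; D -> x z | x | z B | C; S' -> z S' | ε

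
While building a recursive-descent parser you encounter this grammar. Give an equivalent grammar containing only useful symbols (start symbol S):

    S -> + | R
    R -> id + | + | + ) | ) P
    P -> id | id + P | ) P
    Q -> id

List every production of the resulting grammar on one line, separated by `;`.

Generating nonterminals: {P, Q, R, S}.
Reachable from S after that: {P, R, S}.
Removed useless symbols: {Q} and every production mentioning them.

S -> + | R; R -> id + | + | + ) | ) P; P -> id | id + P | ) P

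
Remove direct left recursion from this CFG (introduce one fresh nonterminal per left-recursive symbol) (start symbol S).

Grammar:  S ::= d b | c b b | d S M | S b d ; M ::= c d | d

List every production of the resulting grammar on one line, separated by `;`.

S ::= d b S' | c b b S' | d S M S'; M ::= c d | d; S' ::= b d S' | ε

Directly left-recursive nonterminal: S.
For S: α = {b d}, β = {d b, c b b, d S M}. Rewrite as S → β S' and S' → α S' | ε.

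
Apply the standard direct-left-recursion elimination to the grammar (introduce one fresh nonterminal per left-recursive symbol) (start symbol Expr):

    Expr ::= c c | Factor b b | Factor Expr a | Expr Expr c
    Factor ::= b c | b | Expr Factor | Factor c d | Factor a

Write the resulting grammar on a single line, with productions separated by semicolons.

Expr, Factor are directly left-recursive.
For Expr: α = {Expr c}, β = {c c, Factor b b, Factor Expr a}. Rewrite as Expr → β Expr1 and Expr1 → α Expr1 | ε.
For Factor: α = {c d, a}, β = {b c, b, Expr Factor}. Rewrite as Factor → β Factor1 and Factor1 → α Factor1 | ε.

Expr ::= c c Expr1 | Factor b b Expr1 | Factor Expr a Expr1; Factor ::= b c Factor1 | b Factor1 | Expr Factor Factor1; Expr1 ::= Expr c Expr1 | eps; Factor1 ::= c d Factor1 | a Factor1 | eps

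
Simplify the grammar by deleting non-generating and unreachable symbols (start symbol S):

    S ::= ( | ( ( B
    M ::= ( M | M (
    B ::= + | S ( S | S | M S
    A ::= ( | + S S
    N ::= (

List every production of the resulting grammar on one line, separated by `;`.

S ::= ( | ( ( B; B ::= + | S ( S | S

Generating nonterminals: {A, B, N, S}.
Reachable from S after that: {B, S}.
Removed useless symbols: {A, M, N} and every production mentioning them.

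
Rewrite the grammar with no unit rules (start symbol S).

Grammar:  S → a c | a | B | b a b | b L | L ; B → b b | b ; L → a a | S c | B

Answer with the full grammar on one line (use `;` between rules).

S → a a | S c | b b | b | a c | a | b a b | b L; B → b b | b; L → a a | S c | b b | b

Unit pairs: L ⇒* {B}; S ⇒* {B, L}.
For each unit pair (A, B), copy every non-unit production of B to A, then drop all unit productions.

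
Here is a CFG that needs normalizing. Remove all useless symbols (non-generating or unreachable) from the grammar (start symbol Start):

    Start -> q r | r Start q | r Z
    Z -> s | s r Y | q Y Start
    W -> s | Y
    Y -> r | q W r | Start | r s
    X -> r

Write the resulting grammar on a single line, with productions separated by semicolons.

Generating nonterminals: {Start, W, X, Y, Z}.
Reachable from Start after that: {Start, W, Y, Z}.
Removed useless symbols: {X} and every production mentioning them.

Start -> q r | r Start q | r Z; Z -> s | s r Y | q Y Start; W -> s | Y; Y -> r | q W r | Start | r s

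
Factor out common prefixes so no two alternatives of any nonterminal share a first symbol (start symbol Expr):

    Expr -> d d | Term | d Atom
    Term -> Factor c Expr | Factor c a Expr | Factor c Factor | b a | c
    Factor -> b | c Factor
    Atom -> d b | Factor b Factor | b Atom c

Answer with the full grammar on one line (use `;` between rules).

Expr has alternatives sharing prefix 'd': factor to Expr → d Expr1 with Expr1 → d | Atom.
Term has alternatives sharing prefix 'Factor c': factor to Term → Factor c Term1 with Term1 → Expr | a Expr | Factor.

Expr -> Term | d Expr1; Term -> b a | c | Factor c Term1; Factor -> b | c Factor; Atom -> d b | Factor b Factor | b Atom c; Expr1 -> d | Atom; Term1 -> Expr | a Expr | Factor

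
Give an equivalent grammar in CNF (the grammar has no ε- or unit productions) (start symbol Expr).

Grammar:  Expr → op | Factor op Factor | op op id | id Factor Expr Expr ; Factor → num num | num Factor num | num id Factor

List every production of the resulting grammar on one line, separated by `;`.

Introduce a nonterminal for each terminal appearing in a rule of length ≥ 2: X1 → op, X2 → id, X3 → num.
Binarize each right-hand side of length ≥ 3 by chaining fresh nonterminals (Y1, Y2, …): affected rules were Expr → Factor X1 Factor; Expr → X1 X1 X2; Expr → X2 Factor Expr Expr; Factor → X3 Factor X3.

Expr → op | Factor Y1 | X1 Y2 | X2 Y3; Factor → X3 X3 | X3 Y5 | X3 Y6; X1 → op; X2 → id; X3 → num; Y1 → X1 Factor; Y2 → X1 X2; Y3 → Factor Y4; Y4 → Expr Expr; Y5 → Factor X3; Y6 → X2 Factor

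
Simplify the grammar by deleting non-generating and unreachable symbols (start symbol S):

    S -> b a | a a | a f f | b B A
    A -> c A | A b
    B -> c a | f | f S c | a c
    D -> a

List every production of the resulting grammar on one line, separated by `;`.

S -> b a | a a | a f f

Generating nonterminals: {B, D, S}.
Reachable from S after that: {S}.
Removed useless symbols: {A, B, D} and every production mentioning them.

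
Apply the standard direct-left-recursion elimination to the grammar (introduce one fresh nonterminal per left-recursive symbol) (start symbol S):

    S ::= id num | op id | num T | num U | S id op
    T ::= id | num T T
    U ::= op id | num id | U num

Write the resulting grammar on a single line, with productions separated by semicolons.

S ::= id num S' | op id S' | num T S' | num U S'; T ::= id | num T T; U ::= op id U' | num id U'; S' ::= id op S' | ε; U' ::= num U' | ε

Left recursion appears on S, U.
For S: α = {id op}, β = {id num, op id, num T, num U}. Rewrite as S → β S' and S' → α S' | ε.
For U: α = {num}, β = {op id, num id}. Rewrite as U → β U' and U' → α U' | ε.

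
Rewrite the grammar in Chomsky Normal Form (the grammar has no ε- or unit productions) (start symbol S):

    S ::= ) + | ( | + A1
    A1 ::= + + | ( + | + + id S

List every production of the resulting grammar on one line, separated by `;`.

Introduce a nonterminal for each terminal appearing in a rule of length ≥ 2: X1 → ), X2 → +, X3 → (, X4 → id.
Binarize each right-hand side of length ≥ 3 by chaining fresh nonterminals (Y1, Y2, …): affected rules were A1 → X2 X2 X4 S.

S ::= X1 X2 | ( | X2 A1; A1 ::= X2 X2 | X3 X2 | X2 Y1; X1 ::= ); X2 ::= +; X3 ::= (; X4 ::= id; Y1 ::= X2 Y2; Y2 ::= X4 S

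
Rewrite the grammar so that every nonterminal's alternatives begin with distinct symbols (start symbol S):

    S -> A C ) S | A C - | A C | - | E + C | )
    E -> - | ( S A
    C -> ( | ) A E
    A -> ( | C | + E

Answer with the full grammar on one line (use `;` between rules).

S -> - | E + C | ) | A C S'; E -> - | ( S A; C -> ( | ) A E; A -> ( | C | + E; S' -> ) S | - | epsilon

S has alternatives sharing prefix 'A C': factor to S → A C S' with S' → ) S | - | ε.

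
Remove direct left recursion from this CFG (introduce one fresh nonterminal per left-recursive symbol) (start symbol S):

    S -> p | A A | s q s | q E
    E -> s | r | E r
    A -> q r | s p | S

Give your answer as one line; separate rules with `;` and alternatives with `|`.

E is directly left-recursive.
For E: α = {r}, β = {s, r}. Rewrite as E → β E' and E' → α E' | ε.

S -> p | A A | s q s | q E; E -> s E' | r E'; A -> q r | s p | S; E' -> r E' | ε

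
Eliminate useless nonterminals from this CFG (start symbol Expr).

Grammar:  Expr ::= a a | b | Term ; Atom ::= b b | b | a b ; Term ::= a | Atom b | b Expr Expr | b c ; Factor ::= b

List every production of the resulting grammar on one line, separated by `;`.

Expr ::= a a | b | Term; Atom ::= b b | b | a b; Term ::= a | Atom b | b Expr Expr | b c

Generating nonterminals: {Atom, Expr, Factor, Term}.
Reachable from Expr after that: {Atom, Expr, Term}.
Removed useless symbols: {Factor} and every production mentioning them.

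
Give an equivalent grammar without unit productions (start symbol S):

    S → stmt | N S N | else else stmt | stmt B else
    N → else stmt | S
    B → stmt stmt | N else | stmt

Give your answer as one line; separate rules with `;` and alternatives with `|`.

Unit pairs: N ⇒* {S}.
For every A with A ⇒* B via unit rules, add B's non-unit alternatives to A; then delete every rule of the form X → Y.

S → stmt | N S N | else else stmt | stmt B else; N → stmt | N S N | else else stmt | stmt B else | else stmt; B → stmt stmt | N else | stmt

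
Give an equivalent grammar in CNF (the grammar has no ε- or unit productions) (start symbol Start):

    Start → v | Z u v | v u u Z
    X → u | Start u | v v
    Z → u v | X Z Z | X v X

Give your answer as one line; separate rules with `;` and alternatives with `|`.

Introduce a nonterminal for each terminal appearing in a rule of length ≥ 2: X1 → u, X2 → v.
Binarize each right-hand side of length ≥ 3 by chaining fresh nonterminals (Y1, Y2, …): affected rules were Start → Z X1 X2; Start → X2 X1 X1 Z; Z → X Z Z; Z → X X2 X.

Start → v | Z Y1 | X2 Y2; X → u | Start X1 | X2 X2; Z → X1 X2 | X Y4 | X Y5; X1 → u; X2 → v; Y1 → X1 X2; Y2 → X1 Y3; Y3 → X1 Z; Y4 → Z Z; Y5 → X2 X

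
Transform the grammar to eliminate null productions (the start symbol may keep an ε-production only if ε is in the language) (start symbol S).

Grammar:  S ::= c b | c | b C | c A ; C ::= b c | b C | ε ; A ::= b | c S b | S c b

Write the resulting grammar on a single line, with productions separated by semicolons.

Nullable set = {C}.
ε ∉ L(G), so no ε-production is kept.
Add the nullable-subset variants: S → b C gives b C | b. C → b C gives b C | b.

S ::= c b | c | b C | b | c A; C ::= b c | b C | b; A ::= b | c S b | S c b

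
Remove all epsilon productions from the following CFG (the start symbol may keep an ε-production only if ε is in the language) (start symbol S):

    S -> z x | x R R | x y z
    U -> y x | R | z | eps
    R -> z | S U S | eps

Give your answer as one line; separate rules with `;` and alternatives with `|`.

Nullable nonterminals: {R, U}.
ε ∉ L(G), so no ε-production is kept.
For each production, add variants omitting each subset of nullable occurrences: S → x R R gives x R R | x R | x. R → S U S gives S U S | S S.

S -> z x | x R R | x R | x | x y z; U -> y x | R | z; R -> z | S U S | S S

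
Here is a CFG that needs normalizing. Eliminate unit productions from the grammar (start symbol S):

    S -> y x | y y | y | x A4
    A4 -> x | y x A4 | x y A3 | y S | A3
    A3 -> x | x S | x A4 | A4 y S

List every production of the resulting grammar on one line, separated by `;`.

S -> y x | y y | y | x A4; A4 -> x | y x A4 | x y A3 | y S | x S | x A4 | A4 y S; A3 -> x | x S | x A4 | A4 y S

Unit pairs: A4 ⇒* {A3}.
Replace each nonterminal's rules with the union of the non-unit rules of every nonterminal it unit-derives.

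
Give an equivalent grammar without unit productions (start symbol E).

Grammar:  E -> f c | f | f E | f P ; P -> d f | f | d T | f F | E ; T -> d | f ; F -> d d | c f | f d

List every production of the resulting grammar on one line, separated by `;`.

E -> f c | f | f E | f P; P -> f c | f | f E | f P | d f | d T | f F; T -> d | f; F -> d d | c f | f d

Unit pairs: P ⇒* {E}.
For every A with A ⇒* B via unit rules, add B's non-unit alternatives to A; then delete every rule of the form X → Y.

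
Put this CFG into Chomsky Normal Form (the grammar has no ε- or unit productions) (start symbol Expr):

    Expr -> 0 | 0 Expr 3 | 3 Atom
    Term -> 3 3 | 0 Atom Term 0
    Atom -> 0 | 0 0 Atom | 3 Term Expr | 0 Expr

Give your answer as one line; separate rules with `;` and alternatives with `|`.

Expr -> 0 | X1 Y1 | X2 Atom; Term -> X2 X2 | X1 Y2; Atom -> 0 | X1 Y4 | X2 Y5 | X1 Expr; X1 -> 0; X2 -> 3; Y1 -> Expr X2; Y2 -> Atom Y3; Y3 -> Term X1; Y4 -> X1 Atom; Y5 -> Term Expr

Introduce a nonterminal for each terminal appearing in a rule of length ≥ 2: X1 → 0, X2 → 3.
Binarize each right-hand side of length ≥ 3 by chaining fresh nonterminals (Y1, Y2, …): affected rules were Expr → X1 Expr X2; Term → X1 Atom Term X1; Atom → X1 X1 Atom; Atom → X2 Term Expr.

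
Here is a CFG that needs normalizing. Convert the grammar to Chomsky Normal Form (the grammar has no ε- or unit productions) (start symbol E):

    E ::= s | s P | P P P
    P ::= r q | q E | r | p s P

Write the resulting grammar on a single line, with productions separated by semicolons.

E ::= s | X1 P | P Y1; P ::= X2 X3 | X3 E | r | X4 Y2; X1 ::= s; X2 ::= r; X3 ::= q; X4 ::= p; Y1 ::= P P; Y2 ::= X1 P

Introduce a nonterminal for each terminal appearing in a rule of length ≥ 2: X1 → s, X2 → r, X3 → q, X4 → p.
Binarize each right-hand side of length ≥ 3 by chaining fresh nonterminals (Y1, Y2, …): affected rules were E → P P P; P → X4 X1 P.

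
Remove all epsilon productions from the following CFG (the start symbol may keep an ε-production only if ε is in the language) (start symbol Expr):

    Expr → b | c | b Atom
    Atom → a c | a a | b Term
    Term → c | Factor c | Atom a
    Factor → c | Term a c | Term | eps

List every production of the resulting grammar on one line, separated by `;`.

The nullable symbols are {Factor}.
ε ∉ L(G), so no ε-production is kept.

Expr → b | c | b Atom; Atom → a c | a a | b Term; Term → c | Factor c | Atom a; Factor → c | Term a c | Term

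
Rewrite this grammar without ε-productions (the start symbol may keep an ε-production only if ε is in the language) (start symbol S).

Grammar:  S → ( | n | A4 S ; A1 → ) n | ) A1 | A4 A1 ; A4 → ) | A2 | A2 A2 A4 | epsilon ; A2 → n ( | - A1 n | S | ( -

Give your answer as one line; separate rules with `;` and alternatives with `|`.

Nullable nonterminals: {A4}.
ε ∉ L(G), so no ε-production is kept.
Expand every rule over subsets of its nullable positions: A4 → A2 A2 A4 gives A2 A2 A4 | A2 A2.

S → ( | n | A4 S; A1 → ) n | ) A1 | A4 A1; A4 → ) | A2 | A2 A2 A4 | A2 A2; A2 → n ( | - A1 n | S | ( -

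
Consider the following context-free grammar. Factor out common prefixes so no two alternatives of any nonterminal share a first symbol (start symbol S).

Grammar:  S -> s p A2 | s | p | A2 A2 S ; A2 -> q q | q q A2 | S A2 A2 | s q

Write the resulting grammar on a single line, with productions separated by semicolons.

S has alternatives sharing prefix 's': factor to S → s S' with S' → p A2 | ε.
A2 has alternatives sharing prefix 'q q': factor to A2 → q q A2' with A2' → ε | A2.

S -> p | A2 A2 S | s S'; A2 -> S A2 A2 | s q | q q A2'; S' -> p A2 | ε; A2' -> ε | A2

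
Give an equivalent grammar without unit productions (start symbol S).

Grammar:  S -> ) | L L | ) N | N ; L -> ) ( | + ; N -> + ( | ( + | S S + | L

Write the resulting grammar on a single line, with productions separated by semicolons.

Unit pairs: N ⇒* {L}; S ⇒* {L, N}.
For each unit pair (A, B), copy every non-unit production of B to A, then drop all unit productions.

S -> ) ( | + | ) | L L | ) N | + ( | ( + | S S +; L -> ) ( | +; N -> ) ( | + | + ( | ( + | S S +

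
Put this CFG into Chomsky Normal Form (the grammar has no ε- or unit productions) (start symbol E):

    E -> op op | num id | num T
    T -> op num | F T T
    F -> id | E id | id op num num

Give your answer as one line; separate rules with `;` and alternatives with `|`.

Introduce a nonterminal for each terminal appearing in a rule of length ≥ 2: X1 → op, X2 → num, X3 → id.
Binarize each right-hand side of length ≥ 3 by chaining fresh nonterminals (Y1, Y2, …): affected rules were T → F T T; F → X3 X1 X2 X2.

E -> X1 X1 | X2 X3 | X2 T; T -> X1 X2 | F Y1; F -> id | E X3 | X3 Y2; X1 -> op; X2 -> num; X3 -> id; Y1 -> T T; Y2 -> X1 Y3; Y3 -> X2 X2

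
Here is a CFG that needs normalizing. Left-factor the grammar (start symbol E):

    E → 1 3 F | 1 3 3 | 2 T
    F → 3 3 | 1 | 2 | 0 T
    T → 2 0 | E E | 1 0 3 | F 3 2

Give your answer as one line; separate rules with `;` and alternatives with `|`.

E has alternatives sharing prefix '1 3': factor to E → 1 3 E' with E' → F | 3.

E → 2 T | 1 3 E'; F → 3 3 | 1 | 2 | 0 T; T → 2 0 | E E | 1 0 3 | F 3 2; E' → F | 3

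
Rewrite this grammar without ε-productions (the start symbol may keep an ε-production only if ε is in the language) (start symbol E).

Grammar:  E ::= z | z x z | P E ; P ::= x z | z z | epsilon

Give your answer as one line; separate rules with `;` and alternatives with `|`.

Nullable nonterminals: {P}.
ε ∉ L(G), so no ε-production is kept.

E ::= z | z x z | P E; P ::= x z | z z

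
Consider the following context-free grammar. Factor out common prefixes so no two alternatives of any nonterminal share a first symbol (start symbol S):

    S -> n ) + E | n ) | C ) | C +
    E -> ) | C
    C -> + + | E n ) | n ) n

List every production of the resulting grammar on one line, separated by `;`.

S -> n ) S' | C S''; E -> ) | C; C -> + + | E n ) | n ) n; S' -> + E | ε; S'' -> ) | +

S has alternatives sharing prefix 'n )': factor to S → n ) S' with S' → + E | ε.
S has alternatives sharing prefix 'C': factor to S → C S'' with S'' → ) | +.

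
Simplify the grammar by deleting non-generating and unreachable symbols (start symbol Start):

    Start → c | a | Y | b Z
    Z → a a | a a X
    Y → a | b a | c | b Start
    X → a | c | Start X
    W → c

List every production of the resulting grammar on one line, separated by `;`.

Generating nonterminals: {Start, W, X, Y, Z}.
Reachable from Start after that: {Start, X, Y, Z}.
Removed useless symbols: {W} and every production mentioning them.

Start → c | a | Y | b Z; Z → a a | a a X; Y → a | b a | c | b Start; X → a | c | Start X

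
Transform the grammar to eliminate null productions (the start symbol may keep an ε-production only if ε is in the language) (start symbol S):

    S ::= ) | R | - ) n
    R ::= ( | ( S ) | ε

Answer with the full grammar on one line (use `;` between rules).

The nullable symbols are {R, S}.
ε ∈ L(G) since S is nullable, so keep S → ε.
For each production, add variants omitting each subset of nullable occurrences: R → ( S ) gives ( S ) | ( ).

S ::= ) | R | - ) n | ε; R ::= ( | ( S ) | ( )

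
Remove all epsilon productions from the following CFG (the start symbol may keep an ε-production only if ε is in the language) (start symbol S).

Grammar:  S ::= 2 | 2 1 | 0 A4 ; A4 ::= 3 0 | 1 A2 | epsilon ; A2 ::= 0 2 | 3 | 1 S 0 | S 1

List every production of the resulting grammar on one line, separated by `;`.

S ::= 2 | 2 1 | 0 A4 | 0; A4 ::= 3 0 | 1 A2; A2 ::= 0 2 | 3 | 1 S 0 | S 1

The nullable symbols are {A4}.
ε ∉ L(G), so no ε-production is kept.
Add the nullable-subset variants: S → 0 A4 gives 0 A4 | 0.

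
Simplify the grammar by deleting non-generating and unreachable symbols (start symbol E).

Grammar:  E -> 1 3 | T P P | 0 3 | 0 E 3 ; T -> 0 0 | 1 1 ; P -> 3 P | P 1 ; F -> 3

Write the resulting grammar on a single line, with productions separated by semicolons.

Generating nonterminals: {E, F, T}.
Reachable from E after that: {E}.
Removed useless symbols: {F, P, T} and every production mentioning them.

E -> 1 3 | 0 3 | 0 E 3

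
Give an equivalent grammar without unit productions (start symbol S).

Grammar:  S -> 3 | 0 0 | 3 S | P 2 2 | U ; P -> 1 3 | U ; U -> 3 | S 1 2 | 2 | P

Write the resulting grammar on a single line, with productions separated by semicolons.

S -> 3 | S 1 2 | 2 | 0 0 | 3 S | P 2 2 | 1 3; P -> 3 | S 1 2 | 2 | 1 3; U -> 3 | S 1 2 | 2 | 1 3

Unit pairs: P ⇒* {U}; S ⇒* {P, U}; U ⇒* {P}.
For every A with A ⇒* B via unit rules, add B's non-unit alternatives to A; then delete every rule of the form X → Y.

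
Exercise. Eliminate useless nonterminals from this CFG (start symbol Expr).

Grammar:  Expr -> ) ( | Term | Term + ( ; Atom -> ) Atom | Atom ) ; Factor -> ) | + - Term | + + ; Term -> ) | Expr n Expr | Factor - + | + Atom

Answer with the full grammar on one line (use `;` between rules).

Expr -> ) ( | Term | Term + (; Factor -> ) | + - Term | + +; Term -> ) | Expr n Expr | Factor - +

Generating nonterminals: {Expr, Factor, Term}.
Reachable from Expr after that: {Expr, Factor, Term}.
Removed useless symbols: {Atom} and every production mentioning them.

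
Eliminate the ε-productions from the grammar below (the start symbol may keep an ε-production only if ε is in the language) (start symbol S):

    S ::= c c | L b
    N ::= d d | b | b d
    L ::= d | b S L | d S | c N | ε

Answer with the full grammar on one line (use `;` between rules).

The nullable symbols are {L}.
ε ∉ L(G), so no ε-production is kept.
For each production, add variants omitting each subset of nullable occurrences: S → L b gives L b | b. L → b S L gives b S L | b S.

S ::= c c | L b | b; N ::= d d | b | b d; L ::= d | b S L | b S | d S | c N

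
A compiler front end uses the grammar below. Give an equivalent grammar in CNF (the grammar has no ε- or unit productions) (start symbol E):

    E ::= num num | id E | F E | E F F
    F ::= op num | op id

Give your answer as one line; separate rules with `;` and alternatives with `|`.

Introduce a nonterminal for each terminal appearing in a rule of length ≥ 2: X1 → num, X2 → id, X3 → op.
Binarize each right-hand side of length ≥ 3 by chaining fresh nonterminals (Y1, Y2, …): affected rules were E → E F F.

E ::= X1 X1 | X2 E | F E | E Y1; F ::= X3 X1 | X3 X2; X1 ::= num; X2 ::= id; X3 ::= op; Y1 ::= F F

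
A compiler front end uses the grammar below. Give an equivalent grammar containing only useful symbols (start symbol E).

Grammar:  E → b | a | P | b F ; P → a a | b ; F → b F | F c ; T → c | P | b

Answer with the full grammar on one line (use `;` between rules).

Generating nonterminals: {E, P, T}.
Reachable from E after that: {E, P}.
Removed useless symbols: {F, T} and every production mentioning them.

E → b | a | P; P → a a | b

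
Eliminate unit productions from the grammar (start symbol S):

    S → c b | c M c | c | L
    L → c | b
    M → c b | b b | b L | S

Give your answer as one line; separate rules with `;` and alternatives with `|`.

S → c | b | c b | c M c; L → c | b; M → c | b | c b | c M c | b b | b L

Unit pairs: M ⇒* {L, S}; S ⇒* {L}.
Replace each nonterminal's rules with the union of the non-unit rules of every nonterminal it unit-derives.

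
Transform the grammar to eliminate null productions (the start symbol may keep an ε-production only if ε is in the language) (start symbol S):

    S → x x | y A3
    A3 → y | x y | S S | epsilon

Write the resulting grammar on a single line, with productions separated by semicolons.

S → x x | y A3 | y; A3 → y | x y | S S

Nullable nonterminals: {A3}.
ε ∉ L(G), so no ε-production is kept.
Expand every rule over subsets of its nullable positions: S → y A3 gives y A3 | y.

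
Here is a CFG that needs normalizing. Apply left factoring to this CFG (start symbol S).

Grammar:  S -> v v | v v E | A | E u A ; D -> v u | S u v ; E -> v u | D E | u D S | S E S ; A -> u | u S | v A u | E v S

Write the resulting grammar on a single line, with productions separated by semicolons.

S -> A | E u A | v v S'; D -> v u | S u v; E -> v u | D E | u D S | S E S; A -> v A u | E v S | u A'; S' -> ε | E; A' -> ε | S

S has alternatives sharing prefix 'v v': factor to S → v v S' with S' → ε | E.
A has alternatives sharing prefix 'u': factor to A → u A' with A' → ε | S.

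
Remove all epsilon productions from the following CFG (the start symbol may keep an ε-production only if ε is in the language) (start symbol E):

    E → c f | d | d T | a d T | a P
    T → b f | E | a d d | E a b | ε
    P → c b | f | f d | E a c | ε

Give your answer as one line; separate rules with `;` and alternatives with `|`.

E → c f | d | d T | a d T | a d | a P | a; T → b f | E | a d d | E a b; P → c b | f | f d | E a c

The nullable symbols are {P, T}.
ε ∉ L(G), so no ε-production is kept.
For each production, add variants omitting each subset of nullable occurrences: E → a d T gives a d T | a d. E → a P gives a P | a.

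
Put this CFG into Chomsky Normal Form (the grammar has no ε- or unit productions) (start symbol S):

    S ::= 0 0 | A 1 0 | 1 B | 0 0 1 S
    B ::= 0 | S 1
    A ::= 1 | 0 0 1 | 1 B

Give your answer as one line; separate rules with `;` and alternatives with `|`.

S ::= X1 X1 | A Y1 | X2 B | X1 Y2; B ::= 0 | S X2; A ::= 1 | X1 Y4 | X2 B; X1 ::= 0; X2 ::= 1; Y1 ::= X2 X1; Y2 ::= X1 Y3; Y3 ::= X2 S; Y4 ::= X1 X2

Introduce a nonterminal for each terminal appearing in a rule of length ≥ 2: X1 → 0, X2 → 1.
Binarize each right-hand side of length ≥ 3 by chaining fresh nonterminals (Y1, Y2, …): affected rules were S → A X2 X1; S → X1 X1 X2 S; A → X1 X1 X2.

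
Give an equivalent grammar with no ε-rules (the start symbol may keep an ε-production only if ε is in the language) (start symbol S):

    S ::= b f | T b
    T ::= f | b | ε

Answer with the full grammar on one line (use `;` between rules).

Nullable set = {T}.
ε ∉ L(G), so no ε-production is kept.
Add the nullable-subset variants: S → T b gives T b | b.

S ::= b f | T b | b; T ::= f | b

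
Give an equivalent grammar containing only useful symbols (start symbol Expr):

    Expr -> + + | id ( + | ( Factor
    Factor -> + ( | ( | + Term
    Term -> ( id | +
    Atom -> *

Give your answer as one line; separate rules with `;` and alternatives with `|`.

Generating nonterminals: {Atom, Expr, Factor, Term}.
Reachable from Expr after that: {Expr, Factor, Term}.
Removed useless symbols: {Atom} and every production mentioning them.

Expr -> + + | id ( + | ( Factor; Factor -> + ( | ( | + Term; Term -> ( id | +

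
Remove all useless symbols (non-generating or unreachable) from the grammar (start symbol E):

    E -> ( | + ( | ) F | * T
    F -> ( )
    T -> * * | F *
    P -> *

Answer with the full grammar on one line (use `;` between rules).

Generating nonterminals: {E, F, P, T}.
Reachable from E after that: {E, F, T}.
Removed useless symbols: {P} and every production mentioning them.

E -> ( | + ( | ) F | * T; F -> ( ); T -> * * | F *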